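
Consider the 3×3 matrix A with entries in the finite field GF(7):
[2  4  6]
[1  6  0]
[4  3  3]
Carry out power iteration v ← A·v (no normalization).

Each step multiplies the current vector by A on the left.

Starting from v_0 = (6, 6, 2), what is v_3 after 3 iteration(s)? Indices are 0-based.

v_3 = (1, 0, 0)

v_0 = (6, 6, 2).
v_1 = A·v_0 = (6, 0, 6).
v_2 = A·v_1 = (6, 6, 0).
v_3 = A·v_2 = (1, 0, 0).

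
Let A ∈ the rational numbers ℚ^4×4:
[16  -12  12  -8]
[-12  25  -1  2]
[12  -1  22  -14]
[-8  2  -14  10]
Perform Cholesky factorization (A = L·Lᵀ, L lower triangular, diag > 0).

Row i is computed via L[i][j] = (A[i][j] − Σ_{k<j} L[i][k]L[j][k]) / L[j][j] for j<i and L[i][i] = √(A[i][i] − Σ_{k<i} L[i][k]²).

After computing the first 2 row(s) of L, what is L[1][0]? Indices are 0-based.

L[1][0] = -3

Step 1: L[0][0] = √(16) = 4.
  L[1][0] = (-12) / L[0][0] = -3.
Step 2: L[1][1] = √(16) = 4.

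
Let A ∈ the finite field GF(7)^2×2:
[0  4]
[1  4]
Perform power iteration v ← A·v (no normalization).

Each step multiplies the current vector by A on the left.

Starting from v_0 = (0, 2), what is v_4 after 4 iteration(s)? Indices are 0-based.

v_4 = (5, 4)

v_0 = (0, 2).
v_1 = A·v_0 = (1, 1).
v_2 = A·v_1 = (4, 5).
v_3 = A·v_2 = (6, 3).
v_4 = A·v_3 = (5, 4).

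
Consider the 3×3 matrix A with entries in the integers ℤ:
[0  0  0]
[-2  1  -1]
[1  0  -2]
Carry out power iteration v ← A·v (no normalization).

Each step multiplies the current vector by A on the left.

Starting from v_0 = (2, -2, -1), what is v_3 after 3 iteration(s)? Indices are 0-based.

v_3 = (0, -1, 16)

v_0 = (2, -2, -1).
v_1 = A·v_0 = (0, -5, 4).
v_2 = A·v_1 = (0, -9, -8).
v_3 = A·v_2 = (0, -1, 16).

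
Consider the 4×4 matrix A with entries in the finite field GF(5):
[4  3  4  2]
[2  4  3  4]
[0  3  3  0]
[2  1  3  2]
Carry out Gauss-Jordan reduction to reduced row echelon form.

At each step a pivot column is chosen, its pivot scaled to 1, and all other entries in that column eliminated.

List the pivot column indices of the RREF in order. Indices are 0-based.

pivot columns: 0, 1, 2, 3

[1] R0 /= 4  ⇒  (1, 2, 1, 3)
     R1 -= 2·R0  ⇒  (0, 0, 1, 3)
     R3 -= 2·R0  ⇒  (0, 2, 1, 1)
[2] R1 <-> R2
[2] R1 /= 3  ⇒  (0, 1, 1, 0)
     R0 -= 2·R1  ⇒  (1, 0, 4, 3)
     R3 -= 2·R1  ⇒  (0, 0, 4, 1)
[3] R2 /= 1  ⇒  (0, 0, 1, 3)
     R0 -= 4·R2  ⇒  (1, 0, 0, 1)
     R1 -= 1·R2  ⇒  (0, 1, 0, 2)
     R3 -= 4·R2  ⇒  (0, 0, 0, 4)
[4] R3 /= 4  ⇒  (0, 0, 0, 1)
     R0 -= 1·R3  ⇒  (1, 0, 0, 0)
     R1 -= 2·R3  ⇒  (0, 1, 0, 0)
     R2 -= 3·R3  ⇒  (0, 0, 1, 0)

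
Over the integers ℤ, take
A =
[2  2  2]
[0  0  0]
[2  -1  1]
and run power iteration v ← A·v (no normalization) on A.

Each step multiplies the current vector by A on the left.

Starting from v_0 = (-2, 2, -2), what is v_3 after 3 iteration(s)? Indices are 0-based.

v_0 = (-2, 2, -2).
v_1 = A·v_0 = (-4, 0, -8).
v_2 = A·v_1 = (-24, 0, -16).
v_3 = A·v_2 = (-80, 0, -64).

v_3 = (-80, 0, -64)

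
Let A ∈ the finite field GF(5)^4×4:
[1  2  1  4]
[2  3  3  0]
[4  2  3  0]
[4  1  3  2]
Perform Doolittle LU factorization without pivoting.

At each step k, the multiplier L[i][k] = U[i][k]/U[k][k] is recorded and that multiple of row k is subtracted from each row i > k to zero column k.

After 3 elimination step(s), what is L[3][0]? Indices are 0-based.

k=0: U[0][0]=1
  eliminate (1,0): mult=2, new row 1: (0, 4, 1, 2); set L[1][0]=2
  eliminate (2,0): mult=4, new row 2: (0, 4, 4, 4); set L[2][0]=4
  eliminate (3,0): mult=4, new row 3: (0, 3, 4, 1); set L[3][0]=4
k=1: U[1][1]=4
  eliminate (2,1): mult=1, new row 2: (0, 0, 3, 2); set L[2][1]=1
  eliminate (3,1): mult=2, new row 3: (0, 0, 2, 2); set L[3][1]=2
k=2: U[2][2]=3
  eliminate (3,2): mult=4, new row 3: (0, 0, 0, 4); set L[3][2]=4

L[3][0] = 4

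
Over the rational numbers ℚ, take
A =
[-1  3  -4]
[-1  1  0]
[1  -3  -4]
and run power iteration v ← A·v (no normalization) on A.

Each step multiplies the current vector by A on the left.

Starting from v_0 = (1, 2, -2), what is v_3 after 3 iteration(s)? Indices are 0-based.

v_0 = (1, 2, -2).
v_1 = A·v_0 = (13, 1, 3).
v_2 = A·v_1 = (-22, -12, -2).
v_3 = A·v_2 = (-6, 10, 22).

v_3 = (-6, 10, 22)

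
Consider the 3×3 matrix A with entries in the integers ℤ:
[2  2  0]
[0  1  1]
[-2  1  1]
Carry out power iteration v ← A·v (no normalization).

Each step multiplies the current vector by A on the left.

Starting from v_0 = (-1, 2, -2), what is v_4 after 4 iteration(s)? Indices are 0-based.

v_4 = (24, -8, -32)

v_0 = (-1, 2, -2).
v_1 = A·v_0 = (2, 0, 2).
v_2 = A·v_1 = (4, 2, -2).
v_3 = A·v_2 = (12, 0, -8).
v_4 = A·v_3 = (24, -8, -32).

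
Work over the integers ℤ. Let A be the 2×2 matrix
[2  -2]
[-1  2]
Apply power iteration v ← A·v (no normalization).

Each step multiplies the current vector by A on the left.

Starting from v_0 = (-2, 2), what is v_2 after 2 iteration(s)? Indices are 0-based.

v_0 = (-2, 2).
v_1 = A·v_0 = (-8, 6).
v_2 = A·v_1 = (-28, 20).

v_2 = (-28, 20)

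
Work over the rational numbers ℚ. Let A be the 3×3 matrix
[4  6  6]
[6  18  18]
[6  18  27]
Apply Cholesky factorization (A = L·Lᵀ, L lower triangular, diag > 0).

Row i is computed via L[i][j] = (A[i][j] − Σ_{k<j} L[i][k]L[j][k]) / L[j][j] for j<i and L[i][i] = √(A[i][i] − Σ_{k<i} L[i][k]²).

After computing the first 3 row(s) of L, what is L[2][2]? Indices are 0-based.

L[2][2] = 3

Step 1: L[0][0] = √(4) = 2.
  L[1][0] = (6) / L[0][0] = 3.
Step 2: L[1][1] = √(9) = 3.
  L[2][0] = (6) / L[0][0] = 3.
  L[2][1] = (9) / L[1][1] = 3.
Step 3: L[2][2] = √(9) = 3.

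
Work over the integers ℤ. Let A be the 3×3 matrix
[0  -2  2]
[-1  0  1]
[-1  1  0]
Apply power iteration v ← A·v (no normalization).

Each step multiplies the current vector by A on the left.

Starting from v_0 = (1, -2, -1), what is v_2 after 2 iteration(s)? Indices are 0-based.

v_2 = (-2, -5, -4)

v_0 = (1, -2, -1).
v_1 = A·v_0 = (2, -2, -3).
v_2 = A·v_1 = (-2, -5, -4).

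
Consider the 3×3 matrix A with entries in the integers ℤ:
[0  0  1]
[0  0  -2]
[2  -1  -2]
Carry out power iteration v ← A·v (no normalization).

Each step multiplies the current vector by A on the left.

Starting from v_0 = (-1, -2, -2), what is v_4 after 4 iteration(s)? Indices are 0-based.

v_4 = (48, -96, -160)

v_0 = (-1, -2, -2).
v_1 = A·v_0 = (-2, 4, 4).
v_2 = A·v_1 = (4, -8, -16).
v_3 = A·v_2 = (-16, 32, 48).
v_4 = A·v_3 = (48, -96, -160).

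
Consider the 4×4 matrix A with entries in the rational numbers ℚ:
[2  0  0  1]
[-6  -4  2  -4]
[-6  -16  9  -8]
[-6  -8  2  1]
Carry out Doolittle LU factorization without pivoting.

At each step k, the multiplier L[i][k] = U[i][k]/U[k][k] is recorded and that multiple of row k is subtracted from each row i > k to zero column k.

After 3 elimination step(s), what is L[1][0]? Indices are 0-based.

Step 1: pivot at (0,0) is 2.
  row1 ← row1 − (-3)·row0  ⇒  L[1][0]=-3, U row1=(0, -4, 2, -1)
  row2 ← row2 − (-3)·row0  ⇒  L[2][0]=-3, U row2=(0, -16, 9, -5)
  row3 ← row3 − (-3)·row0  ⇒  L[3][0]=-3, U row3=(0, -8, 2, 4)
Step 2: pivot at (1,1) is -4.
  row2 ← row2 − (4)·row1  ⇒  L[2][1]=4, U row2=(0, 0, 1, -1)
  row3 ← row3 − (2)·row1  ⇒  L[3][1]=2, U row3=(0, 0, -2, 6)
Step 3: pivot at (2,2) is 1.
  row3 ← row3 − (-2)·row2  ⇒  L[3][2]=-2, U row3=(0, 0, 0, 4)

L[1][0] = -3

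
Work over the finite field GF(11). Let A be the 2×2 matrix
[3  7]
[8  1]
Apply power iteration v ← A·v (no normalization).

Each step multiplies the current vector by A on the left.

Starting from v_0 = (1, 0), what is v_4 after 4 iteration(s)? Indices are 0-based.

v_4 = (6, 10)

v_0 = (1, 0).
v_1 = A·v_0 = (3, 8).
v_2 = A·v_1 = (10, 10).
v_3 = A·v_2 = (1, 2).
v_4 = A·v_3 = (6, 10).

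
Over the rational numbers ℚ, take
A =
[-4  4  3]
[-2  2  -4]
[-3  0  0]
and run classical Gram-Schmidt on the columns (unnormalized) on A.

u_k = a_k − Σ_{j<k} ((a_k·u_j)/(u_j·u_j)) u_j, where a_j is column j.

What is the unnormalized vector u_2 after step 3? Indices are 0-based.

u_2 = (11/5, -22/5, 0)

Step 1: u_0 = a_0 = (-4, -2, -3).
Step 2: u_1 = a_1 − (-20/29)·u_0 = (36/29, 18/29, -60/29).
Step 3: u_2 = a_2 − (-4/29)·u_0 − (1/5)·u_1 = (11/5, -22/5, 0).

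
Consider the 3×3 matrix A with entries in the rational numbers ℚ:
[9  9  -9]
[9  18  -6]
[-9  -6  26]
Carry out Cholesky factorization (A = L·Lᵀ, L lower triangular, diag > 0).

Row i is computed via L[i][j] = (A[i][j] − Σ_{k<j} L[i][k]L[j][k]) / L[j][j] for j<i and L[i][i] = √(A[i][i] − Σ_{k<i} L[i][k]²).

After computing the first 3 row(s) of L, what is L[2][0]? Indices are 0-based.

Step 1: L[0][0] = √(9) = 3.
  L[1][0] = (9) / L[0][0] = 3.
Step 2: L[1][1] = √(9) = 3.
  L[2][0] = (-9) / L[0][0] = -3.
  L[2][1] = (3) / L[1][1] = 1.
Step 3: L[2][2] = √(16) = 4.

L[2][0] = -3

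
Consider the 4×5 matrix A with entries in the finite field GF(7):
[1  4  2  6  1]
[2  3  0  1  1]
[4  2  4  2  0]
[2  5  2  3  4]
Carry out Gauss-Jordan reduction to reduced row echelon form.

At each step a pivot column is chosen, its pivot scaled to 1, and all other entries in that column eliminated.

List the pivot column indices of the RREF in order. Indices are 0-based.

pivot columns: 0, 1, 2, 3

step 1: normalize row 0 (÷1) = (1, 4, 2, 6, 1)
  row 1: subtract 2×row0 = (0, 2, 3, 3, 6)
  row 2: subtract 4×row0 = (0, 0, 3, 6, 3)
  row 3: subtract 2×row0 = (0, 4, 5, 5, 2)
step 2: normalize row 1 (÷2) = (0, 1, 5, 5, 3)
  row 0: subtract 4×row1 = (1, 0, 3, 0, 3)
  row 3: subtract 4×row1 = (0, 0, 6, 6, 4)
step 3: normalize row 2 (÷3) = (0, 0, 1, 2, 1)
  row 0: subtract 3×row2 = (1, 0, 0, 1, 0)
  row 1: subtract 5×row2 = (0, 1, 0, 2, 5)
  row 3: subtract 6×row2 = (0, 0, 0, 1, 5)
step 4: normalize row 3 (÷1) = (0, 0, 0, 1, 5)
  row 0: subtract 1×row3 = (1, 0, 0, 0, 2)
  row 1: subtract 2×row3 = (0, 1, 0, 0, 2)
  row 2: subtract 2×row3 = (0, 0, 1, 0, 5)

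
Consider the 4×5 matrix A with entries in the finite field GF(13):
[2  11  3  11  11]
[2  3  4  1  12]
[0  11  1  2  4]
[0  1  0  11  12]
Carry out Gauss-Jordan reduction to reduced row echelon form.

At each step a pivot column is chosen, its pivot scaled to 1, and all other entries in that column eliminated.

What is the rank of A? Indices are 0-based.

rank = 4

step 1: normalize row 0 (÷2) = (1, 12, 8, 12, 12)
  row 1: subtract 2×row0 = (0, 5, 1, 3, 1)
step 2: normalize row 1 (÷5) = (0, 1, 8, 11, 8)
  row 0: subtract 12×row1 = (1, 0, 3, 10, 7)
  row 2: subtract 11×row1 = (0, 0, 4, 11, 7)
  row 3: subtract 1×row1 = (0, 0, 5, 0, 4)
step 3: normalize row 2 (÷4) = (0, 0, 1, 6, 5)
  row 0: subtract 3×row2 = (1, 0, 0, 5, 5)
  row 1: subtract 8×row2 = (0, 1, 0, 2, 7)
  row 3: subtract 5×row2 = (0, 0, 0, 9, 5)
step 4: normalize row 3 (÷9) = (0, 0, 0, 1, 2)
  row 0: subtract 5×row3 = (1, 0, 0, 0, 8)
  row 1: subtract 2×row3 = (0, 1, 0, 0, 3)
  row 2: subtract 6×row3 = (0, 0, 1, 0, 6)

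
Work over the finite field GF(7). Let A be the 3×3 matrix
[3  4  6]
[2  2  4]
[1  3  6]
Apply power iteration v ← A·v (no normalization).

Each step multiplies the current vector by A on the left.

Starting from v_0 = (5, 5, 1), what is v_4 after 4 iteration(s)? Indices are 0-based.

v_0 = (5, 5, 1).
v_1 = A·v_0 = (6, 3, 5).
v_2 = A·v_1 = (4, 3, 3).
v_3 = A·v_2 = (0, 5, 3).
v_4 = A·v_3 = (3, 1, 5).

v_4 = (3, 1, 5)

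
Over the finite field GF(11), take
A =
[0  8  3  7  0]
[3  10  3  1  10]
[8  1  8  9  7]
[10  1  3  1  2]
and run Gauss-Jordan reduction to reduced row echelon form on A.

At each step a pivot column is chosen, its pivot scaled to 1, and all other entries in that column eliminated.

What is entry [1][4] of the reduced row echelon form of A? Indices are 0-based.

[1] R0 <-> R1
[1] R0 /= 3  ⇒  (1, 7, 1, 4, 7)
     R2 -= 8·R0  ⇒  (0, 0, 0, 10, 6)
     R3 -= 10·R0  ⇒  (0, 8, 4, 5, 9)
[2] R1 /= 8  ⇒  (0, 1, 10, 5, 0)
     R0 -= 7·R1  ⇒  (1, 0, 8, 2, 7)
     R3 -= 8·R1  ⇒  (0, 0, 1, 9, 9)
[3] R2 <-> R3
[3] R2 /= 1  ⇒  (0, 0, 1, 9, 9)
     R0 -= 8·R2  ⇒  (1, 0, 0, 7, 1)
     R1 -= 10·R2  ⇒  (0, 1, 0, 3, 9)
[4] R3 /= 10  ⇒  (0, 0, 0, 1, 5)
     R0 -= 7·R3  ⇒  (1, 0, 0, 0, 10)
     R1 -= 3·R3  ⇒  (0, 1, 0, 0, 5)
     R2 -= 9·R3  ⇒  (0, 0, 1, 0, 8)

M[1][4] = 5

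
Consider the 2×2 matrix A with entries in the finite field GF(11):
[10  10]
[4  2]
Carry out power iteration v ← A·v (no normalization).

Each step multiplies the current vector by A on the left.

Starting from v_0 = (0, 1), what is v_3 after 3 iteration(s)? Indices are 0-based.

v_3 = (1, 7)

v_0 = (0, 1).
v_1 = A·v_0 = (10, 2).
v_2 = A·v_1 = (10, 0).
v_3 = A·v_2 = (1, 7).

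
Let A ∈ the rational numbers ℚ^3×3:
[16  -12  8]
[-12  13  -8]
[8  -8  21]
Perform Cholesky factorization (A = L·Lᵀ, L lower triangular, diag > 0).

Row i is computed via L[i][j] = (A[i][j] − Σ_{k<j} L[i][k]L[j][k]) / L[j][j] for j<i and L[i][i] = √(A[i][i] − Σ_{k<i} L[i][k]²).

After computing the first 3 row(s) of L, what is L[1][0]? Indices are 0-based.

Step 1: L[0][0] = √(16) = 4.
  L[1][0] = (-12) / L[0][0] = -3.
Step 2: L[1][1] = √(4) = 2.
  L[2][0] = (8) / L[0][0] = 2.
  L[2][1] = (-2) / L[1][1] = -1.
Step 3: L[2][2] = √(16) = 4.

L[1][0] = -3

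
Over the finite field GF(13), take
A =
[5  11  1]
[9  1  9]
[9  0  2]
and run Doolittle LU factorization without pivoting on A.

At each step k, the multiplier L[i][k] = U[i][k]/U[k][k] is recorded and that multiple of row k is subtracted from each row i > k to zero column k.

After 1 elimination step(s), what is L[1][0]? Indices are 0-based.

Step 1: pivot at (0,0) is 5.
  row1 ← row1 − (7)·row0  ⇒  L[1][0]=7, U row1=(0, 2, 2)
  row2 ← row2 − (7)·row0  ⇒  L[2][0]=7, U row2=(0, 1, 8)

L[1][0] = 7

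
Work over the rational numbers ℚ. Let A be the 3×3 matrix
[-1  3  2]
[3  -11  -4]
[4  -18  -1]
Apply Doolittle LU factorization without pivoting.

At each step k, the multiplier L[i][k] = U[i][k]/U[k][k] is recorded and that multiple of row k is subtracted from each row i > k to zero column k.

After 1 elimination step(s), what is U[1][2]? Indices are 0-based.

[col 0] pivot -1
  R1 -= -3*R0 → (0, -2, 2)  (L[1][0] := -3)
  R2 -= -4*R0 → (0, -6, 7)  (L[2][0] := -4)

U[1][2] = 2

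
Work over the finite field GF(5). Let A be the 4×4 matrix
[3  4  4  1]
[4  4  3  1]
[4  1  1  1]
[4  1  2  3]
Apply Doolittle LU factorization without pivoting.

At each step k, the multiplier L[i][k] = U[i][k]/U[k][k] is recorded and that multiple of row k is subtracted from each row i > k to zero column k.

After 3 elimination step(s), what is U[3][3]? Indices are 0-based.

[col 0] pivot 3
  R1 -= 3*R0 → (0, 2, 1, 3)  (L[1][0] := 3)
  R2 -= 3*R0 → (0, 4, 4, 3)  (L[2][0] := 3)
  R3 -= 3*R0 → (0, 4, 0, 0)  (L[3][0] := 3)
[col 1] pivot 2
  R2 -= 2*R1 → (0, 0, 2, 2)  (L[2][1] := 2)
  R3 -= 2*R1 → (0, 0, 3, 4)  (L[3][1] := 2)
[col 2] pivot 2
  R3 -= 4*R2 → (0, 0, 0, 1)  (L[3][2] := 4)

U[3][3] = 1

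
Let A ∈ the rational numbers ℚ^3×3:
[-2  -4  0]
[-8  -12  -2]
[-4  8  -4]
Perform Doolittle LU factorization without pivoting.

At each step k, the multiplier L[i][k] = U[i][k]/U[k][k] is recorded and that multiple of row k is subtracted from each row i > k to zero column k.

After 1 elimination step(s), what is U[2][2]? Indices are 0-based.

Step 1: pivot at (0,0) is -2.
  row1 ← row1 − (4)·row0  ⇒  L[1][0]=4, U row1=(0, 4, -2)
  row2 ← row2 − (2)·row0  ⇒  L[2][0]=2, U row2=(0, 16, -4)

U[2][2] = -4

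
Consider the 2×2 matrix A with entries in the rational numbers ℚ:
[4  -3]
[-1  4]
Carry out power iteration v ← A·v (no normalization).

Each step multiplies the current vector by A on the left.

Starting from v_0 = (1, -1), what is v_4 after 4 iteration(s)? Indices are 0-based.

v_0 = (1, -1).
v_1 = A·v_0 = (7, -5).
v_2 = A·v_1 = (43, -27).
v_3 = A·v_2 = (253, -151).
v_4 = A·v_3 = (1465, -857).

v_4 = (1465, -857)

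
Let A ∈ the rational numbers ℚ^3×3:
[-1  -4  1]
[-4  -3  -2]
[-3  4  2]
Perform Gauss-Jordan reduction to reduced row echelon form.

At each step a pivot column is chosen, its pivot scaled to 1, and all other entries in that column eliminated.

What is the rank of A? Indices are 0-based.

pivot(0,0)=-1: scale R0 → (1, 4, -1)
  clear (1,0): R1 −= (-4)R0 → (0, 13, -6)
  clear (2,0): R2 −= (-3)R0 → (0, 16, -1)
pivot(1,1)=13: scale R1 → (0, 1, -6/13)
  clear (0,1): R0 −= (4)R1 → (1, 0, 11/13)
  clear (2,1): R2 −= (16)R1 → (0, 0, 83/13)
pivot(2,2)=83/13: scale R2 → (0, 0, 1)
  clear (0,2): R0 −= (11/13)R2 → (1, 0, 0)
  clear (1,2): R1 −= (-6/13)R2 → (0, 1, 0)

rank = 3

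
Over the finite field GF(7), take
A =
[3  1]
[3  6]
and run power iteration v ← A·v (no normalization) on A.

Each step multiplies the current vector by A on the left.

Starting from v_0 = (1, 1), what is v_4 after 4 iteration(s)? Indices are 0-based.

v_0 = (1, 1).
v_1 = A·v_0 = (4, 2).
v_2 = A·v_1 = (0, 3).
v_3 = A·v_2 = (3, 4).
v_4 = A·v_3 = (6, 5).

v_4 = (6, 5)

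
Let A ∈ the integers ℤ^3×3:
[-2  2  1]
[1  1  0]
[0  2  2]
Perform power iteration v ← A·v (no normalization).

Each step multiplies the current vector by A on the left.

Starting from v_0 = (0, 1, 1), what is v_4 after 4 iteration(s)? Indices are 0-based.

v_0 = (0, 1, 1).
v_1 = A·v_0 = (3, 1, 4).
v_2 = A·v_1 = (0, 4, 10).
v_3 = A·v_2 = (18, 4, 28).
v_4 = A·v_3 = (0, 22, 64).

v_4 = (0, 22, 64)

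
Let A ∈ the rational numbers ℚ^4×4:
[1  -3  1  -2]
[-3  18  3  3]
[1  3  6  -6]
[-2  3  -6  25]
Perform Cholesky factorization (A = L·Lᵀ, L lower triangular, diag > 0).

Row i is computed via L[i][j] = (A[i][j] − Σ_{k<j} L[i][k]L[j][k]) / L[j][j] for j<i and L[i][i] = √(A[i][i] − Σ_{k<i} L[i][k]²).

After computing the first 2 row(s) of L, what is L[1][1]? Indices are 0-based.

Step 1: L[0][0] = √(1) = 1.
  L[1][0] = (-3) / L[0][0] = -3.
Step 2: L[1][1] = √(9) = 3.

L[1][1] = 3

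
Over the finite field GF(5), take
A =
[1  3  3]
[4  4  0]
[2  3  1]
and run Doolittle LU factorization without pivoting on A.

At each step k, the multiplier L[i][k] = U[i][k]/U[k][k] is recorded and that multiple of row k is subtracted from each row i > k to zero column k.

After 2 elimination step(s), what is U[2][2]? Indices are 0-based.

[col 0] pivot 1
  R1 -= 4*R0 → (0, 2, 3)  (L[1][0] := 4)
  R2 -= 2*R0 → (0, 2, 0)  (L[2][0] := 2)
[col 1] pivot 2
  R2 -= 1*R1 → (0, 0, 2)  (L[2][1] := 1)

U[2][2] = 2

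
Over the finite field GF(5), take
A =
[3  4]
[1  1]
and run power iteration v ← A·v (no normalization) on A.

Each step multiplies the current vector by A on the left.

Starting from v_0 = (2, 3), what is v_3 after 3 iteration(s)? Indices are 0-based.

v_0 = (2, 3).
v_1 = A·v_0 = (3, 0).
v_2 = A·v_1 = (4, 3).
v_3 = A·v_2 = (4, 2).

v_3 = (4, 2)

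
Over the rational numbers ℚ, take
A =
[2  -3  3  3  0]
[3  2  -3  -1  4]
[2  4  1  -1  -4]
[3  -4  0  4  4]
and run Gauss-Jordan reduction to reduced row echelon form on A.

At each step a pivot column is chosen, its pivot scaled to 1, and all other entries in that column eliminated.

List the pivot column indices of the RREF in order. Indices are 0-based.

pivot(0,0)=2: scale R0 → (1, -3/2, 3/2, 3/2, 0)
  clear (1,0): R1 −= (3)R0 → (0, 13/2, -15/2, -11/2, 4)
  clear (2,0): R2 −= (2)R0 → (0, 7, -2, -4, -4)
  clear (3,0): R3 −= (3)R0 → (0, 1/2, -9/2, -1/2, 4)
pivot(1,1)=13/2: scale R1 → (0, 1, -15/13, -11/13, 8/13)
  clear (0,1): R0 −= (-3/2)R1 → (1, 0, -3/13, 3/13, 12/13)
  clear (2,1): R2 −= (7)R1 → (0, 0, 79/13, 25/13, -108/13)
  clear (3,1): R3 −= (1/2)R1 → (0, 0, -51/13, -1/13, 48/13)
pivot(2,2)=79/13: scale R2 → (0, 0, 1, 25/79, -108/79)
  clear (0,2): R0 −= (-3/13)R2 → (1, 0, 0, 24/79, 48/79)
  clear (1,2): R1 −= (-15/13)R2 → (0, 1, 0, -38/79, -76/79)
  clear (3,2): R3 −= (-51/13)R2 → (0, 0, 0, 92/79, -132/79)
pivot(3,3)=92/79: scale R3 → (0, 0, 0, 1, -33/23)
  clear (0,3): R0 −= (24/79)R3 → (1, 0, 0, 0, 24/23)
  clear (1,3): R1 −= (-38/79)R3 → (0, 1, 0, 0, -38/23)
  clear (2,3): R2 −= (25/79)R3 → (0, 0, 1, 0, -21/23)

pivot columns: 0, 1, 2, 3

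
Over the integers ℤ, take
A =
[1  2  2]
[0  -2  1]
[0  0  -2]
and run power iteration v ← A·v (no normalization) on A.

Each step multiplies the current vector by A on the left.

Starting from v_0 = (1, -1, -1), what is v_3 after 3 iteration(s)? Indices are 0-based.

v_3 = (-5, -4, 8)

v_0 = (1, -1, -1).
v_1 = A·v_0 = (-3, 1, 2).
v_2 = A·v_1 = (3, 0, -4).
v_3 = A·v_2 = (-5, -4, 8).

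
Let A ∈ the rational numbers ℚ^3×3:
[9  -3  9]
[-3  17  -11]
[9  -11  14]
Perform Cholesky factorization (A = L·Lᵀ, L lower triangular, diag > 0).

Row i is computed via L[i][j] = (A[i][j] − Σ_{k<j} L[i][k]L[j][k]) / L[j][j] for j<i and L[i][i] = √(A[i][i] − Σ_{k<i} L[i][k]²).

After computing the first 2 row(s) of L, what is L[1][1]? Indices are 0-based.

L[1][1] = 4

Step 1: L[0][0] = √(9) = 3.
  L[1][0] = (-3) / L[0][0] = -1.
Step 2: L[1][1] = √(16) = 4.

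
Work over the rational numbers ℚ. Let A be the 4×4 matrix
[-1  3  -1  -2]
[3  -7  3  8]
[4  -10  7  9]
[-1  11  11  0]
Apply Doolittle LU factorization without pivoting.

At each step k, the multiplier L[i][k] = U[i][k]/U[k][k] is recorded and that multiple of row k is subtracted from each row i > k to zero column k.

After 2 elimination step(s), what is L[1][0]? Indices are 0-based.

L[1][0] = -3

k=0: U[0][0]=-1
  eliminate (1,0): mult=-3, new row 1: (0, 2, 0, 2); set L[1][0]=-3
  eliminate (2,0): mult=-4, new row 2: (0, 2, 3, 1); set L[2][0]=-4
  eliminate (3,0): mult=1, new row 3: (0, 8, 12, 2); set L[3][0]=1
k=1: U[1][1]=2
  eliminate (2,1): mult=1, new row 2: (0, 0, 3, -1); set L[2][1]=1
  eliminate (3,1): mult=4, new row 3: (0, 0, 12, -6); set L[3][1]=4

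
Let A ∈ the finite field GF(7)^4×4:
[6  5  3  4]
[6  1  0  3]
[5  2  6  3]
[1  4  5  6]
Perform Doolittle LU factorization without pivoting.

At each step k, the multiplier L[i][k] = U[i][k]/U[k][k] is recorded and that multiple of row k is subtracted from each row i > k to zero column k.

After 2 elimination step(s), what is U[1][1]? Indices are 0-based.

U[1][1] = 3

Step 1: pivot at (0,0) is 6.
  row1 ← row1 − (1)·row0  ⇒  L[1][0]=1, U row1=(0, 3, 4, 6)
  row2 ← row2 − (2)·row0  ⇒  L[2][0]=2, U row2=(0, 6, 0, 2)
  row3 ← row3 − (6)·row0  ⇒  L[3][0]=6, U row3=(0, 2, 1, 3)
Step 2: pivot at (1,1) is 3.
  row2 ← row2 − (2)·row1  ⇒  L[2][1]=2, U row2=(0, 0, 6, 4)
  row3 ← row3 − (3)·row1  ⇒  L[3][1]=3, U row3=(0, 0, 3, 6)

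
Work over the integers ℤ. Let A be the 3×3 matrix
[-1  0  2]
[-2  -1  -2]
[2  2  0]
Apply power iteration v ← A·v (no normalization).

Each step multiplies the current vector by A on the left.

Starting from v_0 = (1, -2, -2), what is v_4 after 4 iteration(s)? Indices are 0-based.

v_4 = (49, -26, -26)

v_0 = (1, -2, -2).
v_1 = A·v_0 = (-5, 4, -2).
v_2 = A·v_1 = (1, 10, -2).
v_3 = A·v_2 = (-5, -8, 22).
v_4 = A·v_3 = (49, -26, -26).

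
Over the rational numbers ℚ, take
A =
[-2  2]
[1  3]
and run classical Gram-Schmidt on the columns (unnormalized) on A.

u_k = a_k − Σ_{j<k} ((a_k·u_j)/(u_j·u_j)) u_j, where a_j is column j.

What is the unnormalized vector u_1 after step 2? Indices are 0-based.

u_1 = (8/5, 16/5)

Step 1: u_0 = a_0 = (-2, 1).
Step 2: u_1 = a_1 − (-1/5)·u_0 = (8/5, 16/5).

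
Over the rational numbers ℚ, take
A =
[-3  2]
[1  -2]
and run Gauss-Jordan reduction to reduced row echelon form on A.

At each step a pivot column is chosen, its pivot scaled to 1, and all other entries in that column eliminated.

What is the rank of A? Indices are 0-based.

pivot(0,0)=-3: scale R0 → (1, -2/3)
  clear (1,0): R1 −= (1)R0 → (0, -4/3)
pivot(1,1)=-4/3: scale R1 → (0, 1)
  clear (0,1): R0 −= (-2/3)R1 → (1, 0)

rank = 2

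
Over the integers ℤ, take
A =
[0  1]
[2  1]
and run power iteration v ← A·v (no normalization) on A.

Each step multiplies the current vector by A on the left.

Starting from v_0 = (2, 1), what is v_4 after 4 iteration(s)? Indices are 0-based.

v_0 = (2, 1).
v_1 = A·v_0 = (1, 5).
v_2 = A·v_1 = (5, 7).
v_3 = A·v_2 = (7, 17).
v_4 = A·v_3 = (17, 31).

v_4 = (17, 31)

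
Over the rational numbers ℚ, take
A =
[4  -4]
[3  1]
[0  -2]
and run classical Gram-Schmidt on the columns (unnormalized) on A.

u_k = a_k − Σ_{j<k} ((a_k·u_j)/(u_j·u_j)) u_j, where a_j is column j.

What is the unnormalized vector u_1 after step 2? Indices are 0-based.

u_1 = (-48/25, 64/25, -2)

Step 1: u_0 = a_0 = (4, 3, 0).
Step 2: u_1 = a_1 − (-13/25)·u_0 = (-48/25, 64/25, -2).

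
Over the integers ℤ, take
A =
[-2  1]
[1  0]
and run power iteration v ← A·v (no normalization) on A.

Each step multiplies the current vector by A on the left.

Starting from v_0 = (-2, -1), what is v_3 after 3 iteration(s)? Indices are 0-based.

v_0 = (-2, -1).
v_1 = A·v_0 = (3, -2).
v_2 = A·v_1 = (-8, 3).
v_3 = A·v_2 = (19, -8).

v_3 = (19, -8)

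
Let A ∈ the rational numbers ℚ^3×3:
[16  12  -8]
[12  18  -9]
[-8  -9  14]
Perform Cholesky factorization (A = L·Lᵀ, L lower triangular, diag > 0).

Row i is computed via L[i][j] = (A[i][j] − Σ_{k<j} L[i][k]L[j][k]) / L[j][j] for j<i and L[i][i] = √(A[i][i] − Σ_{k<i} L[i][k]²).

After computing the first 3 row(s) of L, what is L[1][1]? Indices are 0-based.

L[1][1] = 3

Step 1: L[0][0] = √(16) = 4.
  L[1][0] = (12) / L[0][0] = 3.
Step 2: L[1][1] = √(9) = 3.
  L[2][0] = (-8) / L[0][0] = -2.
  L[2][1] = (-3) / L[1][1] = -1.
Step 3: L[2][2] = √(9) = 3.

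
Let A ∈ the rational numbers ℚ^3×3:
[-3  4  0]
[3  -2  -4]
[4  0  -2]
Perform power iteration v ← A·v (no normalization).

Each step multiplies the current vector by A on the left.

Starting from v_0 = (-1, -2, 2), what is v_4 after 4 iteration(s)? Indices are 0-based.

v_0 = (-1, -2, 2).
v_1 = A·v_0 = (-5, -7, -8).
v_2 = A·v_1 = (-13, 31, -4).
v_3 = A·v_2 = (163, -85, -44).
v_4 = A·v_3 = (-829, 835, 740).

v_4 = (-829, 835, 740)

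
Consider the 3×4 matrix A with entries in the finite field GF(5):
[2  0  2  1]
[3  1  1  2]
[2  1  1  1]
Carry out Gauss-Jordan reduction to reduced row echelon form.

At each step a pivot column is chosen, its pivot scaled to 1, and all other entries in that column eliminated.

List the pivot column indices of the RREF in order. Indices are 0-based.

[1] R0 /= 2  ⇒  (1, 0, 1, 3)
     R1 -= 3·R0  ⇒  (0, 1, 3, 3)
     R2 -= 2·R0  ⇒  (0, 1, 4, 0)
[2] R1 /= 1  ⇒  (0, 1, 3, 3)
     R2 -= 1·R1  ⇒  (0, 0, 1, 2)
[3] R2 /= 1  ⇒  (0, 0, 1, 2)
     R0 -= 1·R2  ⇒  (1, 0, 0, 1)
     R1 -= 3·R2  ⇒  (0, 1, 0, 2)

pivot columns: 0, 1, 2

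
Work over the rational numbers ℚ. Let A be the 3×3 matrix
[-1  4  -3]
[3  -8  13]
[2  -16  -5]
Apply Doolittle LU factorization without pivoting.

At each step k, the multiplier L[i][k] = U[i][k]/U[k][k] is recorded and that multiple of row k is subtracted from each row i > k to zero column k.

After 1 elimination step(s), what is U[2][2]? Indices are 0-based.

k=0: U[0][0]=-1
  eliminate (1,0): mult=-3, new row 1: (0, 4, 4); set L[1][0]=-3
  eliminate (2,0): mult=-2, new row 2: (0, -8, -11); set L[2][0]=-2

U[2][2] = -11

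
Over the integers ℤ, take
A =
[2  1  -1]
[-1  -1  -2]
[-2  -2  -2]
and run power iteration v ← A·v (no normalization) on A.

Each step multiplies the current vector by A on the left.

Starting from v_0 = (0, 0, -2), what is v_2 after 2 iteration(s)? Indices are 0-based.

v_0 = (0, 0, -2).
v_1 = A·v_0 = (2, 4, 4).
v_2 = A·v_1 = (4, -14, -20).

v_2 = (4, -14, -20)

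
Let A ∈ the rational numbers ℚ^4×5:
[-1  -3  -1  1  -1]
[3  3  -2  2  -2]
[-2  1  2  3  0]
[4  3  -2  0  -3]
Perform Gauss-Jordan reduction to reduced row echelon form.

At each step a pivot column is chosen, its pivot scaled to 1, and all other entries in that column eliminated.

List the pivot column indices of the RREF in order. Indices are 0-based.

pivot columns: 0, 1, 2, 3

[1] R0 /= -1  ⇒  (1, 3, 1, -1, 1)
     R1 -= 3·R0  ⇒  (0, -6, -5, 5, -5)
     R2 -= -2·R0  ⇒  (0, 7, 4, 1, 2)
     R3 -= 4·R0  ⇒  (0, -9, -6, 4, -7)
[2] R1 /= -6  ⇒  (0, 1, 5/6, -5/6, 5/6)
     R0 -= 3·R1  ⇒  (1, 0, -3/2, 3/2, -3/2)
     R2 -= 7·R1  ⇒  (0, 0, -11/6, 41/6, -23/6)
     R3 -= -9·R1  ⇒  (0, 0, 3/2, -7/2, 1/2)
[3] R2 /= -11/6  ⇒  (0, 0, 1, -41/11, 23/11)
     R0 -= -3/2·R2  ⇒  (1, 0, 0, -45/11, 18/11)
     R1 -= 5/6·R2  ⇒  (0, 1, 0, 25/11, -10/11)
     R3 -= 3/2·R2  ⇒  (0, 0, 0, 23/11, -29/11)
[4] R3 /= 23/11  ⇒  (0, 0, 0, 1, -29/23)
     R0 -= -45/11·R3  ⇒  (1, 0, 0, 0, -81/23)
     R1 -= 25/11·R3  ⇒  (0, 1, 0, 0, 45/23)
     R2 -= -41/11·R3  ⇒  (0, 0, 1, 0, -60/23)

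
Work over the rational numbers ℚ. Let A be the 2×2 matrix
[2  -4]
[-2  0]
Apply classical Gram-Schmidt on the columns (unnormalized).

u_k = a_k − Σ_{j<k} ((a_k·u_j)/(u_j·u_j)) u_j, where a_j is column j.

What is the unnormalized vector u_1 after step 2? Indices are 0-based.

u_1 = (-2, -2)

Step 1: u_0 = a_0 = (2, -2).
Step 2: u_1 = a_1 − (-1)·u_0 = (-2, -2).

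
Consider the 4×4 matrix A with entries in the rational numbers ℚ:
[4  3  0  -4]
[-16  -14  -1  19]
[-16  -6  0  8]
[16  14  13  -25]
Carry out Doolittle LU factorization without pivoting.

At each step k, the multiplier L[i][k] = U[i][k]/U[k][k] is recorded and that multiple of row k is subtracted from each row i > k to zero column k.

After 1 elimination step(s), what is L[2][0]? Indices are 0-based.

k=0: U[0][0]=4
  eliminate (1,0): mult=-4, new row 1: (0, -2, -1, 3); set L[1][0]=-4
  eliminate (2,0): mult=-4, new row 2: (0, 6, 0, -8); set L[2][0]=-4
  eliminate (3,0): mult=4, new row 3: (0, 2, 13, -9); set L[3][0]=4

L[2][0] = -4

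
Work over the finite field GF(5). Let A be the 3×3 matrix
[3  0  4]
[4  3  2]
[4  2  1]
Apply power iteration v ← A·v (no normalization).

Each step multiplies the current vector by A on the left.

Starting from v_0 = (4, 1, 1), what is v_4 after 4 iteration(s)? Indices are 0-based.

v_4 = (0, 3, 1)

v_0 = (4, 1, 1).
v_1 = A·v_0 = (1, 1, 4).
v_2 = A·v_1 = (4, 0, 0).
v_3 = A·v_2 = (2, 1, 1).
v_4 = A·v_3 = (0, 3, 1).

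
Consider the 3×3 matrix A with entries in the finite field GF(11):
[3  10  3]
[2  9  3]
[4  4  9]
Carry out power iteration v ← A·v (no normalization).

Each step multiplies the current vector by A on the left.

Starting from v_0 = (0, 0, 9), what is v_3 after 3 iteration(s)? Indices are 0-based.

v_0 = (0, 0, 9).
v_1 = A·v_0 = (5, 5, 4).
v_2 = A·v_1 = (0, 1, 10).
v_3 = A·v_2 = (7, 6, 6).

v_3 = (7, 6, 6)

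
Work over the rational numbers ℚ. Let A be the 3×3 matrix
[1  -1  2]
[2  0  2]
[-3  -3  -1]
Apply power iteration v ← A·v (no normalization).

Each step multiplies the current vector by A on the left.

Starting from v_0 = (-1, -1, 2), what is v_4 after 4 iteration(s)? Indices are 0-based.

v_0 = (-1, -1, 2).
v_1 = A·v_0 = (4, 2, 4).
v_2 = A·v_1 = (10, 16, -22).
v_3 = A·v_2 = (-50, -24, -56).
v_4 = A·v_3 = (-138, -212, 278).

v_4 = (-138, -212, 278)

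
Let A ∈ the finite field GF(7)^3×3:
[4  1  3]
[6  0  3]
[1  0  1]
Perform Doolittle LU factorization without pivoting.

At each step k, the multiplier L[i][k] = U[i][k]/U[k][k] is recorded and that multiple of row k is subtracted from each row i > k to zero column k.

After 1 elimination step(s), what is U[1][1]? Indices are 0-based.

k=0: U[0][0]=4
  eliminate (1,0): mult=5, new row 1: (0, 2, 2); set L[1][0]=5
  eliminate (2,0): mult=2, new row 2: (0, 5, 2); set L[2][0]=2

U[1][1] = 2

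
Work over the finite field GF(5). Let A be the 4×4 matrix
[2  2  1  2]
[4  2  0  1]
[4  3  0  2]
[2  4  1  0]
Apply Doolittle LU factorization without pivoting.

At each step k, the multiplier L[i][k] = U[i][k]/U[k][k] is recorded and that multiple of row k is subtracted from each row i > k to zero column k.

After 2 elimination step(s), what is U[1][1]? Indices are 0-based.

Step 1: pivot at (0,0) is 2.
  row1 ← row1 − (2)·row0  ⇒  L[1][0]=2, U row1=(0, 3, 3, 2)
  row2 ← row2 − (2)·row0  ⇒  L[2][0]=2, U row2=(0, 4, 3, 3)
  row3 ← row3 − (1)·row0  ⇒  L[3][0]=1, U row3=(0, 2, 0, 3)
Step 2: pivot at (1,1) is 3.
  row2 ← row2 − (3)·row1  ⇒  L[2][1]=3, U row2=(0, 0, 4, 2)
  row3 ← row3 − (4)·row1  ⇒  L[3][1]=4, U row3=(0, 0, 3, 0)

U[1][1] = 3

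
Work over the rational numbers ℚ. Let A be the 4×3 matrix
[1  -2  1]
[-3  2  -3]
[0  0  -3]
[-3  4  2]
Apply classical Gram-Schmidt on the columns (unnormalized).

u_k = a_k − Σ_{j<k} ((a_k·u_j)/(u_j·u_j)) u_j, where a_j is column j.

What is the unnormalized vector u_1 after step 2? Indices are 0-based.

u_1 = (-18/19, -22/19, 0, 16/19)

Step 1: u_0 = a_0 = (1, -3, 0, -3).
Step 2: u_1 = a_1 − (-20/19)·u_0 = (-18/19, -22/19, 0, 16/19).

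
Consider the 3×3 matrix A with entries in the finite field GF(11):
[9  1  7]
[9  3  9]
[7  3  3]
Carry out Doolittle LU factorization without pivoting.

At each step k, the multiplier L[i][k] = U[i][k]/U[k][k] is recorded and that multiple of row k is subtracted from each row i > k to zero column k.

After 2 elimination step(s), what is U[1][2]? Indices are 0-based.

U[1][2] = 2

k=0: U[0][0]=9
  eliminate (1,0): mult=1, new row 1: (0, 2, 2); set L[1][0]=1
  eliminate (2,0): mult=2, new row 2: (0, 1, 0); set L[2][0]=2
k=1: U[1][1]=2
  eliminate (2,1): mult=6, new row 2: (0, 0, 10); set L[2][1]=6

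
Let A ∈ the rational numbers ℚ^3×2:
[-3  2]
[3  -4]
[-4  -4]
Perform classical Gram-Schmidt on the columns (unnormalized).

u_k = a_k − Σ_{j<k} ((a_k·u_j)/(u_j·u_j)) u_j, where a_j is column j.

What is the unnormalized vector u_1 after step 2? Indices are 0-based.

Step 1: u_0 = a_0 = (-3, 3, -4).
Step 2: u_1 = a_1 − (-1/17)·u_0 = (31/17, -65/17, -72/17).

u_1 = (31/17, -65/17, -72/17)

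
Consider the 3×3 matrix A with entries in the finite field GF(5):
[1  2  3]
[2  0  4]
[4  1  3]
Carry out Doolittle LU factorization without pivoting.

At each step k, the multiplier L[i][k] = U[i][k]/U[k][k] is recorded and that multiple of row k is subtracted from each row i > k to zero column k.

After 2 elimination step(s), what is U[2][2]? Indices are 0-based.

[col 0] pivot 1
  R1 -= 2*R0 → (0, 1, 3)  (L[1][0] := 2)
  R2 -= 4*R0 → (0, 3, 1)  (L[2][0] := 4)
[col 1] pivot 1
  R2 -= 3*R1 → (0, 0, 2)  (L[2][1] := 3)

U[2][2] = 2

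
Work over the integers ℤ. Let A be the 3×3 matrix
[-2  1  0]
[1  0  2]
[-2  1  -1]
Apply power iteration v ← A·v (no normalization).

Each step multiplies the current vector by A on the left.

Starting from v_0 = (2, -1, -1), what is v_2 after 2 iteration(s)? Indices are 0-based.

v_2 = (10, -13, 14)

v_0 = (2, -1, -1).
v_1 = A·v_0 = (-5, 0, -4).
v_2 = A·v_1 = (10, -13, 14).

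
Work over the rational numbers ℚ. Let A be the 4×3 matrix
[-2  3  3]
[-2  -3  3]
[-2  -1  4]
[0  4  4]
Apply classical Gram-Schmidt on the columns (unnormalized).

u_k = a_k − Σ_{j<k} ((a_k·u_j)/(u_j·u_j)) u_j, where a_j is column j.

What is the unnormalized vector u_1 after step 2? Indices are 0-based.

u_1 = (10/3, -8/3, -2/3, 4)

Step 1: u_0 = a_0 = (-2, -2, -2, 0).
Step 2: u_1 = a_1 − (1/6)·u_0 = (10/3, -8/3, -2/3, 4).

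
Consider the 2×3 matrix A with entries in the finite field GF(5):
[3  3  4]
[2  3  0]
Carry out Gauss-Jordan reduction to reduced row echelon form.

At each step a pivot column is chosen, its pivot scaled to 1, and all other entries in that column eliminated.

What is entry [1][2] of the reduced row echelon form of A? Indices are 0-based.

step 1: normalize row 0 (÷3) = (1, 1, 3)
  row 1: subtract 2×row0 = (0, 1, 4)
step 2: normalize row 1 (÷1) = (0, 1, 4)
  row 0: subtract 1×row1 = (1, 0, 4)

M[1][2] = 4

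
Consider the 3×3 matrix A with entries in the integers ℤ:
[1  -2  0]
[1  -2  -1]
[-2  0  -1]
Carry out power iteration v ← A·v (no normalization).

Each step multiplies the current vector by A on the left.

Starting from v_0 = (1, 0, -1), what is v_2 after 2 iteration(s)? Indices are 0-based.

v_2 = (-3, -2, -1)

v_0 = (1, 0, -1).
v_1 = A·v_0 = (1, 2, -1).
v_2 = A·v_1 = (-3, -2, -1).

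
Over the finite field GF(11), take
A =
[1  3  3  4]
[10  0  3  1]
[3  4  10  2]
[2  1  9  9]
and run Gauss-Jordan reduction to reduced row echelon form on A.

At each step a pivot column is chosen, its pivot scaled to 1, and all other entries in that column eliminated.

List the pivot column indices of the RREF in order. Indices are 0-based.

[1] R0 /= 1  ⇒  (1, 3, 3, 4)
     R1 -= 10·R0  ⇒  (0, 3, 6, 5)
     R2 -= 3·R0  ⇒  (0, 6, 1, 1)
     R3 -= 2·R0  ⇒  (0, 6, 3, 1)
[2] R1 /= 3  ⇒  (0, 1, 2, 9)
     R0 -= 3·R1  ⇒  (1, 0, 8, 10)
     R2 -= 6·R1  ⇒  (0, 0, 0, 2)
     R3 -= 6·R1  ⇒  (0, 0, 2, 2)
[3] R2 <-> R3
[3] R2 /= 2  ⇒  (0, 0, 1, 1)
     R0 -= 8·R2  ⇒  (1, 0, 0, 2)
     R1 -= 2·R2  ⇒  (0, 1, 0, 7)
[4] R3 /= 2  ⇒  (0, 0, 0, 1)
     R0 -= 2·R3  ⇒  (1, 0, 0, 0)
     R1 -= 7·R3  ⇒  (0, 1, 0, 0)
     R2 -= 1·R3  ⇒  (0, 0, 1, 0)

pivot columns: 0, 1, 2, 3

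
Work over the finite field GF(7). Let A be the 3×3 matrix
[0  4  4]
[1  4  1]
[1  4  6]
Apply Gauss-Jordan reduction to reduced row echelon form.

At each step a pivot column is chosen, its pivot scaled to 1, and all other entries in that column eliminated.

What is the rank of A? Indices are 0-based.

rank = 3

[1] R0 <-> R1
[1] R0 /= 1  ⇒  (1, 4, 1)
     R2 -= 1·R0  ⇒  (0, 0, 5)
[2] R1 /= 4  ⇒  (0, 1, 1)
     R0 -= 4·R1  ⇒  (1, 0, 4)
[3] R2 /= 5  ⇒  (0, 0, 1)
     R0 -= 4·R2  ⇒  (1, 0, 0)
     R1 -= 1·R2  ⇒  (0, 1, 0)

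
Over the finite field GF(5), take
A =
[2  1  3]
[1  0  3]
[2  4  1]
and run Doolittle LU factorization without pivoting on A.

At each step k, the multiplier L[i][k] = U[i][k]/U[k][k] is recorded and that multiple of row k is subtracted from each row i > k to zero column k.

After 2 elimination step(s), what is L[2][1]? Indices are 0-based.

L[2][1] = 4

Step 1: pivot at (0,0) is 2.
  row1 ← row1 − (3)·row0  ⇒  L[1][0]=3, U row1=(0, 2, 4)
  row2 ← row2 − (1)·row0  ⇒  L[2][0]=1, U row2=(0, 3, 3)
Step 2: pivot at (1,1) is 2.
  row2 ← row2 − (4)·row1  ⇒  L[2][1]=4, U row2=(0, 0, 2)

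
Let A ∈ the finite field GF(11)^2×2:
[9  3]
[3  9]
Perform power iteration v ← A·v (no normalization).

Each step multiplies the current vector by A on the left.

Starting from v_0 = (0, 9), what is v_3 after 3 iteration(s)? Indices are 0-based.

v_3 = (6, 3)

v_0 = (0, 9).
v_1 = A·v_0 = (5, 4).
v_2 = A·v_1 = (2, 7).
v_3 = A·v_2 = (6, 3).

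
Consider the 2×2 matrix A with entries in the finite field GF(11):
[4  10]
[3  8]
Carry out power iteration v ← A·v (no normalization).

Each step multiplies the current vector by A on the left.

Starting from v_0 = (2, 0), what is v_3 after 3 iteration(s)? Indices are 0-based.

v_0 = (2, 0).
v_1 = A·v_0 = (8, 6).
v_2 = A·v_1 = (4, 6).
v_3 = A·v_2 = (10, 5).

v_3 = (10, 5)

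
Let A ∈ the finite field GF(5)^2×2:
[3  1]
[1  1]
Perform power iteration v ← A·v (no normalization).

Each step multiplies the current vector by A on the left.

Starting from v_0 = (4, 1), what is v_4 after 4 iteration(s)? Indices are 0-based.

v_0 = (4, 1).
v_1 = A·v_0 = (3, 0).
v_2 = A·v_1 = (4, 3).
v_3 = A·v_2 = (0, 2).
v_4 = A·v_3 = (2, 2).

v_4 = (2, 2)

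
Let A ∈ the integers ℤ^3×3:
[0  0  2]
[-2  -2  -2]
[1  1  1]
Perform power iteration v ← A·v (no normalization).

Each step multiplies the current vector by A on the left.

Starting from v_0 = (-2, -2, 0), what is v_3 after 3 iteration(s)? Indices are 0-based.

v_3 = (8, 24, -12)

v_0 = (-2, -2, 0).
v_1 = A·v_0 = (0, 8, -4).
v_2 = A·v_1 = (-8, -8, 4).
v_3 = A·v_2 = (8, 24, -12).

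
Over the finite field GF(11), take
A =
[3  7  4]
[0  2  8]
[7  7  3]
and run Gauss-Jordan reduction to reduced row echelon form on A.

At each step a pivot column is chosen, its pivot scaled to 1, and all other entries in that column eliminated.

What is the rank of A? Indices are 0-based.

[1] R0 /= 3  ⇒  (1, 6, 5)
     R2 -= 7·R0  ⇒  (0, 9, 1)
[2] R1 /= 2  ⇒  (0, 1, 4)
     R0 -= 6·R1  ⇒  (1, 0, 3)
     R2 -= 9·R1  ⇒  (0, 0, 9)
[3] R2 /= 9  ⇒  (0, 0, 1)
     R0 -= 3·R2  ⇒  (1, 0, 0)
     R1 -= 4·R2  ⇒  (0, 1, 0)

rank = 3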